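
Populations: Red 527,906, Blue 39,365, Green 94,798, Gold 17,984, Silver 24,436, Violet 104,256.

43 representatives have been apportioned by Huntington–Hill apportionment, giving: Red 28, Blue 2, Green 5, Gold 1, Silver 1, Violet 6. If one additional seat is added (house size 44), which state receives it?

Red

Priority for the next seat is population ÷ (√(s·(s+1))).
Priorities: Red 18525.869, Blue 16070.694, Green 17307.668, Gold 12716.608, Silver 17278.861, Violet 16087.050.
Highest priority: Red.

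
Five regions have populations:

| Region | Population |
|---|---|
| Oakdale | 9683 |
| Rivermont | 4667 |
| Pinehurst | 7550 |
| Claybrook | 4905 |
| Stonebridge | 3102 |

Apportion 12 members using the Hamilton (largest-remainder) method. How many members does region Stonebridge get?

1

Standard divisor: 29907 ÷ 12 ≈ 2492.25.
Standard quotas: Oakdale 3.8852, Rivermont 1.8726, Pinehurst 3.0294, Claybrook 1.9681, Stonebridge 1.2447.
Lower quotas: Oakdale 3, Rivermont 1, Pinehurst 3, Claybrook 1, Stonebridge 1 (sum 9, leaving 3 seats).
Remainders in descending order: Claybrook 0.9681, Oakdale 0.8852, Rivermont 0.8726, Stonebridge 0.2447, Pinehurst 0.0294.
Largest remainders: Claybrook, Oakdale, Rivermont receive the extra seats.
Stonebridge receives 1.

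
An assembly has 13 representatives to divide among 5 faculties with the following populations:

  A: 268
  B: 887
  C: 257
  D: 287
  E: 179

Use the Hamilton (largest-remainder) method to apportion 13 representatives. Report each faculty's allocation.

A 2, B 6, C 2, D 2, E 1

Total 1878; standard divisor 1878/13 ≈ 144.462.
Standard quotas: A 1.855, B 6.140, C 1.779, D 1.987, E 1.239.
Lower quotas: A 1, B 6, C 1, D 1, E 1 (sum 10, leaving 3 seats).
Remainders in descending order: D 0.987, A 0.855, C 0.779, E 0.239, B 0.140.
The surplus seats go to D, A, C.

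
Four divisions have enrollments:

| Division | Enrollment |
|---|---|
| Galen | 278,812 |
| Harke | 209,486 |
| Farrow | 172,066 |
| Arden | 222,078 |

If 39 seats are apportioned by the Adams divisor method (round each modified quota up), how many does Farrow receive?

8

Standard divisor 882442/39 ≈ 22626.718; standard quotas: Galen 12.322, Harke 9.258, Farrow 7.605, Arden 9.815.
Rounding up gives 13, 10, 8, 10 = 41 seats, so the divisor must be adjusted.
With modified divisor 23900: modified quotas Galen 11.666, Harke 8.765, Farrow 7.199, Arden 9.292.
Rounding up: Galen 12, Harke 9, Farrow 8, Arden 10 (total 39).
Farrow receives 8.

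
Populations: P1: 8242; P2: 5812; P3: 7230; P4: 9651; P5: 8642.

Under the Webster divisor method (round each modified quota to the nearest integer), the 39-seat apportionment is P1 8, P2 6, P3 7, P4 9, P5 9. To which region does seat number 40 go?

Priority for the next seat is population ÷ (current seats + 0.5).
Priorities: P1 969.647, P2 894.154, P3 964.000, P4 1015.895, P5 909.684.
Highest priority: P4.

P4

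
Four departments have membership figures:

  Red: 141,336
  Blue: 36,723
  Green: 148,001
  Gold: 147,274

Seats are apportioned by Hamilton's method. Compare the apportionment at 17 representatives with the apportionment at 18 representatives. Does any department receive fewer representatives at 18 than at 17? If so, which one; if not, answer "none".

Blue

At 17 seats: Red 5, Blue 2, Green 5, Gold 5.
At 18 seats: Red 5, Blue 1, Green 6, Gold 6.
Blue drops from 2 to 1.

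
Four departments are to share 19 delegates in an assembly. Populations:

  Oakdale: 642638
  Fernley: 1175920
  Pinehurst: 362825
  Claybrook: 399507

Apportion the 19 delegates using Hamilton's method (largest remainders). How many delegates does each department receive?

Oakdale 5, Fernley 8, Pinehurst 3, Claybrook 3

Standard divisor: 2580890 ÷ 19 ≈ 135836.316.
Standard quotas: Oakdale 4.7310, Fernley 8.6569, Pinehurst 2.6710, Claybrook 2.9411.
Lower quotas: Oakdale 4, Fernley 8, Pinehurst 2, Claybrook 2 (sum 16, leaving 3 seats).
Remainders in descending order: Claybrook 0.9411, Oakdale 0.7310, Pinehurst 0.6710, Fernley 0.6569.
Largest remainders: Claybrook, Oakdale, Pinehurst receive the extra seats.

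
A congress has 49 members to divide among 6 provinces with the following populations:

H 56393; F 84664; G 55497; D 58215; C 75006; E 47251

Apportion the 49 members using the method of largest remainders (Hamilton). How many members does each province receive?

H 7; F 11; G 7; D 8; C 10; E 6

Total 377026; standard divisor 377026/49 ≈ 7694.408.
Standard quotas: H 7.3291, F 11.0033, G 7.2126, D 7.5659, C 9.7481, E 6.1410.
Lower quotas: H 7, F 11, G 7, D 7, C 9, E 6 (sum 47, leaving 2 seats).
Remainders in descending order: C 0.7481, D 0.5659, H 0.3291, G 0.2126, E 0.1410, F 0.0033.
Largest remainders: C, D receive the extra seats.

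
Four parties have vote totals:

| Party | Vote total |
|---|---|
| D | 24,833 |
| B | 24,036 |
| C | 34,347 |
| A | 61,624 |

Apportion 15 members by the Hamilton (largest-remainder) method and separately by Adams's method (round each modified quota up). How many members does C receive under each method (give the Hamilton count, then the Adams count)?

Hamilton: D 3, B 2, C 4, A 6.
Adams: D 3, B 3, C 3, A 6.
C gets 4 under Hamilton and 3 under Adams.

4 and 3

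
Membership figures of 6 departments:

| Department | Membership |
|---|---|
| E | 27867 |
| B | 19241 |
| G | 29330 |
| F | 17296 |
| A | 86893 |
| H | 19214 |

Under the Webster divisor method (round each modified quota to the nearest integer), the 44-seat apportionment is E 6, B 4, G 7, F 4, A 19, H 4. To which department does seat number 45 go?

A

Priority for the next seat is population ÷ (current seats + 0.5).
Priorities: E 4287.231, B 4275.778, G 3910.667, F 3843.556, A 4456.051, H 4269.778.
Highest priority: A.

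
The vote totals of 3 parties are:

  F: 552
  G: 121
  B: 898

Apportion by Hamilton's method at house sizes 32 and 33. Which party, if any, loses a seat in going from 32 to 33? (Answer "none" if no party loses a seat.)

G

At 32 seats: F 11, G 3, B 18.
At 33 seats: F 12, G 2, B 19.
G drops from 3 to 2.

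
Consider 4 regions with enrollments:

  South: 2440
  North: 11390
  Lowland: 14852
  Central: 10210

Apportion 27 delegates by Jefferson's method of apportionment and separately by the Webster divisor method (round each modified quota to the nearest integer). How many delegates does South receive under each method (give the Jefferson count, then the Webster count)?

1 and 2

Jefferson: South 1, North 8, Lowland 11, Central 7.
Webster: South 2, North 8, Lowland 10, Central 7.
South gets 1 under Jefferson and 2 under Webster.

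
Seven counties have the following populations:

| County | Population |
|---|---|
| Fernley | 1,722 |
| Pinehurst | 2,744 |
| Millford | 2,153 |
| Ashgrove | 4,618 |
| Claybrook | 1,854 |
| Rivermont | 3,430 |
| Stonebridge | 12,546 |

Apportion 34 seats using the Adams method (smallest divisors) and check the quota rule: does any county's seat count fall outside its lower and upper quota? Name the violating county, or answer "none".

Standard quotas: Fernley 2.014, Pinehurst 3.210, Millford 2.518, Ashgrove 5.402, Claybrook 2.169, Rivermont 4.012, Stonebridge 14.675.
Adams allocation: Fernley 2, Pinehurst 3, Millford 3, Ashgrove 5, Claybrook 3, Rivermont 4, Stonebridge 14.
Every allocation lies between the lower and upper quota.

none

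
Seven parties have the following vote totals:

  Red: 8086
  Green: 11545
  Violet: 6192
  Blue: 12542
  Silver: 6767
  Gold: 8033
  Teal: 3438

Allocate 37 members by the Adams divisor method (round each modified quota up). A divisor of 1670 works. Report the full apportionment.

With modified divisor 1670: modified quotas Red 4.842, Green 6.913, Violet 3.708, Blue 7.510, Silver 4.052, Gold 4.810, Teal 2.059.
Rounding up: Red 5, Green 7, Violet 4, Blue 8, Silver 5, Gold 5, Teal 3 (total 37).

Red 5; Green 7; Violet 4; Blue 8; Silver 5; Gold 5; Teal 3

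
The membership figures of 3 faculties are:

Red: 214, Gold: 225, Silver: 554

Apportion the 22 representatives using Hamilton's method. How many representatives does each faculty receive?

Standard divisor: 993 ÷ 22 ≈ 45.136.
Standard quotas: Red 4.741, Gold 4.985, Silver 12.274.
Lower quotas: Red 4, Gold 4, Silver 12 (sum 20, leaving 2 seats).
Remainders in descending order: Gold 0.985, Red 0.741, Silver 0.274.
Largest remainders: Gold, Red receive the extra seats.

Red 5, Gold 5, Silver 12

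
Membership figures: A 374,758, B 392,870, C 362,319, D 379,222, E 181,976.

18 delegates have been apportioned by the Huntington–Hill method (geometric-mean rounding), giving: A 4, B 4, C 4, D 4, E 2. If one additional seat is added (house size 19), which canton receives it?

B

Priority for the next seat is population ÷ (√(s·(s+1))).
Priorities: A 83798.436, B 87848.403, C 81016.991, D 84796.617, E 74291.391.
Highest priority: B.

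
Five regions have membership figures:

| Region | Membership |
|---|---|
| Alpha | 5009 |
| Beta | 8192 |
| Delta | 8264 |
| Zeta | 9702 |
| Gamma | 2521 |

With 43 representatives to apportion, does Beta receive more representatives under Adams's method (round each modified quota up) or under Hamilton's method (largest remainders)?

Hamilton

Adams: Alpha 7, Beta 10, Delta 10, Zeta 12, Gamma 4.
Hamilton: Alpha 6, Beta 11, Delta 11, Zeta 12, Gamma 3.
Beta gets 10 under Adams and 11 under Hamilton.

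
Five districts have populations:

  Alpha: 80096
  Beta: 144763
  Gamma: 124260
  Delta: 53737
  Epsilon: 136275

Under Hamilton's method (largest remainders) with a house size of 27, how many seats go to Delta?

3

The standard divisor is 539131/27 ≈ 19967.815.
Standard quotas: Alpha 4.0113, Beta 7.2498, Gamma 6.2230, Delta 2.6912, Epsilon 6.8247.
Lower quotas: Alpha 4, Beta 7, Gamma 6, Delta 2, Epsilon 6 (sum 25, leaving 2 seats).
Remainders in descending order: Epsilon 0.8247, Delta 0.6912, Beta 0.2498, Gamma 0.2230, Alpha 0.0113.
The surplus seats go to Epsilon, Delta.
Delta receives 3.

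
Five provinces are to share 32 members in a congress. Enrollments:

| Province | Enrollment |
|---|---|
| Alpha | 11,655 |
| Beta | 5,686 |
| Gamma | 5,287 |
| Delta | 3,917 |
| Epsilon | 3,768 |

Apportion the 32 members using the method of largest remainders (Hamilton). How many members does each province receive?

Total 30313; standard divisor 30313/32 ≈ 947.281.
Standard quotas: Alpha 12.3036, Beta 6.0024, Gamma 5.5812, Delta 4.1350, Epsilon 3.9777.
Lower quotas: Alpha 12, Beta 6, Gamma 5, Delta 4, Epsilon 3 (sum 30, leaving 2 seats).
Remainders in descending order: Epsilon 0.9777, Gamma 0.5812, Alpha 0.3036, Delta 0.1350, Beta 0.0024.
Largest remainders: Epsilon, Gamma receive the extra seats.

Alpha 12; Beta 6; Gamma 6; Delta 4; Epsilon 4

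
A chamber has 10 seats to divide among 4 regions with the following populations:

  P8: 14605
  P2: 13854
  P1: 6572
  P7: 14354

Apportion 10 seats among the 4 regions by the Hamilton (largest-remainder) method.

Standard divisor: 49385 ÷ 10 ≈ 4938.5.
Standard quotas: P8 2.9574, P2 2.8053, P1 1.3308, P7 2.9066.
Lower quotas: P8 2, P2 2, P1 1, P7 2 (sum 7, leaving 3 seats).
Remainders in descending order: P8 0.9574, P7 0.9066, P2 0.8053, P1 0.3308.
Largest remainders: P8, P7, P2 receive the extra seats.

P8 3, P2 3, P1 1, P7 3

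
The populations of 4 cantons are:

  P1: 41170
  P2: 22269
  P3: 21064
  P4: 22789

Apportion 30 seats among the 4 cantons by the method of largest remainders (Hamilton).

P1 12, P2 6, P3 6, P4 6

The standard divisor is 107292/30 ≈ 3576.4.
Standard quotas: P1 11.5116, P2 6.2267, P3 5.8897, P4 6.3721.
Lower quotas: P1 11, P2 6, P3 5, P4 6 (sum 28, leaving 2 seats).
Remainders in descending order: P3 0.8897, P1 0.5116, P4 0.3721, P2 0.2267.
The surplus seats go to P3, P1.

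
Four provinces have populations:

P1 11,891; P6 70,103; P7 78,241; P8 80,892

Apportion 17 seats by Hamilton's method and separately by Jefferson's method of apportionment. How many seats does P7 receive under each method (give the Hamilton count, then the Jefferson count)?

Hamilton: P1 1, P6 5, P7 5, P8 6.
Jefferson: P1 0, P6 5, P7 6, P8 6.
P7 gets 5 under Hamilton and 6 under Jefferson.

5 and 6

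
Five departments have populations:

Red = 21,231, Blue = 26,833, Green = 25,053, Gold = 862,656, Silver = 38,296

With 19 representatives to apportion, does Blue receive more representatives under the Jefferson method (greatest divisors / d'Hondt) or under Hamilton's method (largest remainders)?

Hamilton

Jefferson: Red 0, Blue 0, Green 0, Gold 19, Silver 0.
Hamilton: Red 0, Blue 1, Green 0, Gold 17, Silver 1.
Blue gets 0 under Jefferson and 1 under Hamilton.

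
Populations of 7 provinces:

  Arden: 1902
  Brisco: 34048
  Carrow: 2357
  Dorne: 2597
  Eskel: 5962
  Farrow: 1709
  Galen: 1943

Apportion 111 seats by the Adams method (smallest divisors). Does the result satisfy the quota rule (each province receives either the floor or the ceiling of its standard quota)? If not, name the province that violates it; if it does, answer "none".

Brisco

Standard quotas: Arden 4.179, Brisco 74.812, Carrow 5.179, Dorne 5.706, Eskel 13.100, Farrow 3.755, Galen 4.269.
Adams allocation: Arden 5, Brisco 73, Carrow 5, Dorne 6, Eskel 13, Farrow 4, Galen 5.
Brisco has quota 74.812 (lower 74, upper 75) but receives 73 — outside the quota interval.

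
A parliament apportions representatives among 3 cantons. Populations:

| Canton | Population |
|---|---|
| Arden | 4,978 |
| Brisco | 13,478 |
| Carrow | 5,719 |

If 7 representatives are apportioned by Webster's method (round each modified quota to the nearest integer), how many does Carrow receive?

2

Standard divisor 24175/7 ≈ 3453.571; standard quotas: Arden 1.441, Brisco 3.903, Carrow 1.656.
Rounding to the nearest integer gives Arden 1, Brisco 4, Carrow 2 — total 7, matching the house size, so no adjustment is needed.
Carrow receives 2.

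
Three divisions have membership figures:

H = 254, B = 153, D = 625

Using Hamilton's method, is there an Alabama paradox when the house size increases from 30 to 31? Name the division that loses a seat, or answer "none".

B

At 30 seats: H 7, B 5, D 18.
At 31 seats: H 8, B 4, D 19.
B drops from 5 to 4.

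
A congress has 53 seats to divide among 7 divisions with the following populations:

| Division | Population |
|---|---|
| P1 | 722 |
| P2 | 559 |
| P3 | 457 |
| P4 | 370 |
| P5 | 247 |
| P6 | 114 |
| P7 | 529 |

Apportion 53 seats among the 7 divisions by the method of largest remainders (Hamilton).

Total 2998; standard divisor 2998/53 ≈ 56.566.
Standard quotas: P1 12.764, P2 9.882, P3 8.079, P4 6.541, P5 4.367, P6 2.015, P7 9.352.
Lower quotas: P1 12, P2 9, P3 8, P4 6, P5 4, P6 2, P7 9 (sum 50, leaving 3 seats).
Remainders in descending order: P2 0.882, P1 0.764, P4 0.541, P5 0.367, P7 0.352, P3 0.079, P6 0.015.
The surplus seats go to P2, P1, P4.

P1=13, P2=10, P3=8, P4=7, P5=4, P6=2, P7=9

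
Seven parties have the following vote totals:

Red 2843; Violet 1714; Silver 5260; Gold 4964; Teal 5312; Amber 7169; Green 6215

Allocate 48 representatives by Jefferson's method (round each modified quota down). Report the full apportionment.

Standard divisor 33477/48 ≈ 697.438; standard quotas: Red 4.076, Violet 2.458, Silver 7.542, Gold 7.117, Teal 7.616, Amber 10.279, Green 8.911.
Rounding down gives 4, 2, 7, 7, 7, 10, 8 = 45 seats, so the divisor must be adjusted.
With modified divisor 655: modified quotas Red 4.340, Violet 2.617, Silver 8.031, Gold 7.579, Teal 8.110, Amber 10.945, Green 9.489.
Rounding down: Red 4, Violet 2, Silver 8, Gold 7, Teal 8, Amber 10, Green 9 (total 48).

Red=4; Violet=2; Silver=8; Gold=7; Teal=8; Amber=10; Green=9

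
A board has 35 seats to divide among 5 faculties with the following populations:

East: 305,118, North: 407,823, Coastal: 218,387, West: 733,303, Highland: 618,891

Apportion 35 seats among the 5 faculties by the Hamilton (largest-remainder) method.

East 5, North 6, Coastal 3, West 11, Highland 10

Total 2283522; standard divisor 2283522/35 ≈ 65243.486.
Standard quotas: East 4.6766, North 6.2508, Coastal 3.3473, West 11.2395, Highland 9.4859.
Lower quotas: East 4, North 6, Coastal 3, West 11, Highland 9 (sum 33, leaving 2 seats).
Remainders in descending order: East 0.6766, Highland 0.4859, Coastal 0.3473, North 0.2508, West 0.2395.
The surplus seats go to East, Highland.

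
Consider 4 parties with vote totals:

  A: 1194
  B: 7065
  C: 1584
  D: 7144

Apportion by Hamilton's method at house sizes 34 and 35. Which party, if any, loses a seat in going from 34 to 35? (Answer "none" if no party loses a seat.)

A

At 34 seats: A 3, B 14, C 3, D 14.
At 35 seats: A 2, B 15, C 3, D 15.
A drops from 3 to 2.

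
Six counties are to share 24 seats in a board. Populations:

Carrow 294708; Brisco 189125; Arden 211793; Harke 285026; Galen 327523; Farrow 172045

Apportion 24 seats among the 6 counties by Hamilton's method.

The standard divisor is 1480220/24 ≈ 61675.833.
Standard quotas: Carrow 4.7783, Brisco 3.0664, Arden 3.4340, Harke 4.6214, Galen 5.3104, Farrow 2.7895.
Lower quotas: Carrow 4, Brisco 3, Arden 3, Harke 4, Galen 5, Farrow 2 (sum 21, leaving 3 seats).
Remainders in descending order: Farrow 0.7895, Carrow 0.7783, Harke 0.6214, Arden 0.4340, Galen 0.3104, Brisco 0.0664.
The surplus seats go to Farrow, Carrow, Harke.

Carrow 5; Brisco 3; Arden 3; Harke 5; Galen 5; Farrow 3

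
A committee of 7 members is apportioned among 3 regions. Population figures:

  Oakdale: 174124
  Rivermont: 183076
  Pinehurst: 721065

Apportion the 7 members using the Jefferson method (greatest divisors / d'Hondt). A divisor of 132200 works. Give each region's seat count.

Oakdale=1; Rivermont=1; Pinehurst=5

With modified divisor 132200: modified quotas Oakdale 1.317, Rivermont 1.385, Pinehurst 5.454.
Rounding down: Oakdale 1, Rivermont 1, Pinehurst 5 (total 7).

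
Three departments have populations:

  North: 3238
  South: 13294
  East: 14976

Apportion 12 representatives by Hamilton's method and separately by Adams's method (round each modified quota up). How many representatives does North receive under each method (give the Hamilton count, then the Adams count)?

1 and 2

Hamilton: North 1, South 5, East 6.
Adams: North 2, South 5, East 5.
North gets 1 under Hamilton and 2 under Adams.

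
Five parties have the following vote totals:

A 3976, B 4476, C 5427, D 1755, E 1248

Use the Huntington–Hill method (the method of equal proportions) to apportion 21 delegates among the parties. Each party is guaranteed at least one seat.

With divisor 827: modified quotas A 4.808, B 5.412, C 6.562, D 2.122, E 1.509.
Geometric-mean thresholds: A √(4·5)=4.472, B √(5·6)=5.477, C √(6·7)=6.481, D √(2·3)=2.449, E √(1·2)=1.414.
Each quota rounded against its threshold gives A 5, B 5, C 7, D 2, E 2 (total 21).

A: 5, B: 5, C: 7, D: 2, E: 2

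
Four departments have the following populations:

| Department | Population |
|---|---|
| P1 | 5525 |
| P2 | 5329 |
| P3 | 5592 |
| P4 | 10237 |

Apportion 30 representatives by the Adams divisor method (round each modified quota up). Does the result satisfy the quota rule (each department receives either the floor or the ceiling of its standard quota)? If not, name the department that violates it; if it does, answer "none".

none

Standard quotas: P1 6.212, P2 5.991, P3 6.287, P4 11.510.
Adams allocation: P1 6, P2 6, P3 7, P4 11.
Every allocation lies between the lower and upper quota.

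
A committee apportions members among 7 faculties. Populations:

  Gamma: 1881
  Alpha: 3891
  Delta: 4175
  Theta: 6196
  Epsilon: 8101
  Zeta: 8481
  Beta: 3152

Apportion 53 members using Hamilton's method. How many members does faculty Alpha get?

Standard divisor: 35877 ÷ 53 ≈ 676.925.
Standard quotas: Gamma 2.7787, Alpha 5.7481, Delta 6.1676, Theta 9.1532, Epsilon 11.9674, Zeta 12.5287, Beta 4.6564.
Lower quotas: Gamma 2, Alpha 5, Delta 6, Theta 9, Epsilon 11, Zeta 12, Beta 4 (sum 49, leaving 4 seats).
Remainders in descending order: Epsilon 0.9674, Gamma 0.7787, Alpha 0.7481, Beta 0.6564, Zeta 0.5287, Delta 0.1676, Theta 0.1532.
Largest remainders: Epsilon, Gamma, Alpha, Beta receive the extra seats.
Alpha receives 6.

6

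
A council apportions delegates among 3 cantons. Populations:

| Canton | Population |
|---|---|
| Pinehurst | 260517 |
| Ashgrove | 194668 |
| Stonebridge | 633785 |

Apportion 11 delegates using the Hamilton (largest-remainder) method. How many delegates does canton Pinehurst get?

Standard divisor: 1088970 ÷ 11 ≈ 98997.273.
Standard quotas: Pinehurst 2.6316, Ashgrove 1.9664, Stonebridge 6.4020.
Lower quotas: Pinehurst 2, Ashgrove 1, Stonebridge 6 (sum 9, leaving 2 seats).
Remainders in descending order: Ashgrove 0.9664, Pinehurst 0.6316, Stonebridge 0.4020.
Largest remainders: Ashgrove, Pinehurst receive the extra seats.
Pinehurst receives 3.

3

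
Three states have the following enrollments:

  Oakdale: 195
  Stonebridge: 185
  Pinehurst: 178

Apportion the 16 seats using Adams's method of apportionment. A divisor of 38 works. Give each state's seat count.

Oakdale 6; Stonebridge 5; Pinehurst 5

With modified divisor 38: modified quotas Oakdale 5.132, Stonebridge 4.868, Pinehurst 4.684.
Rounding up: Oakdale 6, Stonebridge 5, Pinehurst 5 (total 16).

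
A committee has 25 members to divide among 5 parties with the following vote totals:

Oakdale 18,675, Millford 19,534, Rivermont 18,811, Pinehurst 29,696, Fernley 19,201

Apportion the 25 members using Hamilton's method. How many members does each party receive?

Total 105917; standard divisor 105917/25 ≈ 4236.68.
Standard quotas: Oakdale 4.4079, Millford 4.6107, Rivermont 4.4400, Pinehurst 7.0093, Fernley 4.5321.
Lower quotas: Oakdale 4, Millford 4, Rivermont 4, Pinehurst 7, Fernley 4 (sum 23, leaving 2 seats).
Remainders in descending order: Millford 0.6107, Fernley 0.5321, Rivermont 0.4400, Oakdale 0.4079, Pinehurst 0.0093.
The surplus seats go to Millford, Fernley.

Oakdale 4; Millford 5; Rivermont 4; Pinehurst 7; Fernley 5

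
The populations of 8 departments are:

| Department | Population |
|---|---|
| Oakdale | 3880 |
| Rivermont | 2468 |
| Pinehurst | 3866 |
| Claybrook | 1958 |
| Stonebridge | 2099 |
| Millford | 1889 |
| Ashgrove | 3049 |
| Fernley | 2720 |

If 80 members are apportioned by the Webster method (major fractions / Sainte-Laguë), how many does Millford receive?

Standard divisor 21929/80 ≈ 274.113; standard quotas: Oakdale 14.155, Rivermont 9.004, Pinehurst 14.104, Claybrook 7.143, Stonebridge 7.657, Millford 6.891, Ashgrove 11.123, Fernley 9.923.
Rounding to the nearest integer gives Oakdale 14, Rivermont 9, Pinehurst 14, Claybrook 7, Stonebridge 8, Millford 7, Ashgrove 11, Fernley 10 — total 80, matching the house size, so no adjustment is needed.
Millford receives 7.

7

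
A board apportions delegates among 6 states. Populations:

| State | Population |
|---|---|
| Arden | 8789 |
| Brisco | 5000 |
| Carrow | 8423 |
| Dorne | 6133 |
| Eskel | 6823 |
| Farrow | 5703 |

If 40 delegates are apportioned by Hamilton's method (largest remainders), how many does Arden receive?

9

The standard divisor is 40871/40 ≈ 1021.775.
Standard quotas: Arden 8.6017, Brisco 4.8934, Carrow 8.2435, Dorne 6.0023, Eskel 6.6776, Farrow 5.5815.
Lower quotas: Arden 8, Brisco 4, Carrow 8, Dorne 6, Eskel 6, Farrow 5 (sum 37, leaving 3 seats).
Remainders in descending order: Brisco 0.8934, Eskel 0.6776, Arden 0.6017, Farrow 0.5815, Carrow 0.2435, Dorne 0.0023.
The surplus seats go to Brisco, Eskel, Arden.
Arden receives 9.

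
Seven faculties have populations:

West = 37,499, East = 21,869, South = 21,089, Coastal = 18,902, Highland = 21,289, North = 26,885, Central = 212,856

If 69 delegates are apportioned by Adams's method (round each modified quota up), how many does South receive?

Standard divisor 360389/69 ≈ 5223.029; standard quotas: West 7.180, East 4.187, South 4.038, Coastal 3.619, Highland 4.076, North 5.147, Central 40.753.
Rounding up gives 8, 5, 5, 4, 5, 6, 41 = 74 seats, so the divisor must be adjusted.
With modified divisor 5400: modified quotas West 6.944, East 4.050, South 3.905, Coastal 3.500, Highland 3.942, North 4.979, Central 39.418.
Rounding up: West 7, East 5, South 4, Coastal 4, Highland 4, North 5, Central 40 (total 69).
South receives 4.

4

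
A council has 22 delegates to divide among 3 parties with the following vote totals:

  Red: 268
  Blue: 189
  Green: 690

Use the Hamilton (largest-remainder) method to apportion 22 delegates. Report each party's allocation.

Red=5; Blue=4; Green=13

The standard divisor is 1147/22 ≈ 52.136.
Standard quotas: Red 5.140, Blue 3.625, Green 13.235.
Lower quotas: Red 5, Blue 3, Green 13 (sum 21, leaving 1 seat).
Remainders in descending order: Blue 0.625, Green 0.235, Red 0.140.
Largest remainder: Blue receives the extra seat.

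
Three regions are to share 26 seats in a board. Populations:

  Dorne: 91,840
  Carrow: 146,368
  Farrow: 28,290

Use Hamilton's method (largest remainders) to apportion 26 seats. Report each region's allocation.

Dorne=9; Carrow=14; Farrow=3

The standard divisor is 266498/26 ≈ 10249.923.
Standard quotas: Dorne 8.9601, Carrow 14.2799, Farrow 2.7600.
Lower quotas: Dorne 8, Carrow 14, Farrow 2 (sum 24, leaving 2 seats).
Remainders in descending order: Dorne 0.9601, Farrow 0.7600, Carrow 0.2799.
Largest remainders: Dorne, Farrow receive the extra seats.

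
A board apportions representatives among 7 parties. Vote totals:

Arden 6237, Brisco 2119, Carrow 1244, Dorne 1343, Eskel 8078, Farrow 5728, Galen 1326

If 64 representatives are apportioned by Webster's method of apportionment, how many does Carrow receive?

3

Standard divisor 26075/64 ≈ 407.422; standard quotas: Arden 15.308, Brisco 5.201, Carrow 3.053, Dorne 3.296, Eskel 19.827, Farrow 14.059, Galen 3.255.
Rounding to the nearest integer gives 15, 5, 3, 3, 20, 14, 3 = 63 seats, so the divisor must be adjusted.
With modified divisor 400: modified quotas Arden 15.592, Brisco 5.298, Carrow 3.110, Dorne 3.357, Eskel 20.195, Farrow 14.320, Galen 3.315.
Rounding to the nearest integer: Arden 16, Brisco 5, Carrow 3, Dorne 3, Eskel 20, Farrow 14, Galen 3 (total 64).
Carrow receives 3.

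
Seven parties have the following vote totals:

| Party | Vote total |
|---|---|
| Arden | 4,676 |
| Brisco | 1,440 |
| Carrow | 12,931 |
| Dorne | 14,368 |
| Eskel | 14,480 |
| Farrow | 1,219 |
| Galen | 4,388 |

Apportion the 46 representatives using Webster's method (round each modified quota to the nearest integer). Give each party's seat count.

Standard divisor 53502/46 ≈ 1163.087; standard quotas: Arden 4.020, Brisco 1.238, Carrow 11.118, Dorne 12.353, Eskel 12.450, Farrow 1.048, Galen 3.773.
Rounding to the nearest integer gives 4, 1, 11, 12, 12, 1, 4 = 45 seats, so the divisor must be adjusted.
With modified divisor 1154: modified quotas Arden 4.052, Brisco 1.248, Carrow 11.205, Dorne 12.451, Eskel 12.548, Farrow 1.056, Galen 3.802.
Rounding to the nearest integer: Arden 4, Brisco 1, Carrow 11, Dorne 12, Eskel 13, Farrow 1, Galen 4 (total 46).

Arden=4, Brisco=1, Carrow=11, Dorne=12, Eskel=13, Farrow=1, Galen=4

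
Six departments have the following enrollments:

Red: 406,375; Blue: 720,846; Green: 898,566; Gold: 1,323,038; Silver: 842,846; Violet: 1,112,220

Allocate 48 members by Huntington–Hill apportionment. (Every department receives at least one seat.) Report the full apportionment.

Red=4, Blue=6, Green=8, Gold=12, Silver=8, Violet=10

With divisor 111929: modified quotas Red 3.631, Blue 6.440, Green 8.028, Gold 11.820, Silver 7.530, Violet 9.937.
Geometric-mean thresholds: Red √(3·4)=3.464, Blue √(6·7)=6.481, Green √(8·9)=8.485, Gold √(11·12)=11.489, Silver √(7·8)=7.483, Violet √(9·10)=9.487.
Each quota rounded against its threshold gives Red 4, Blue 6, Green 8, Gold 12, Silver 8, Violet 10 (total 48).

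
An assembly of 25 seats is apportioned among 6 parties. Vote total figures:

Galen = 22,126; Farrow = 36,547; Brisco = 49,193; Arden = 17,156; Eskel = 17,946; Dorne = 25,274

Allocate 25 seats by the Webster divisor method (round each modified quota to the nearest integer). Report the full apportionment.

Galen: 3, Farrow: 5, Brisco: 7, Arden: 3, Eskel: 3, Dorne: 4

Standard divisor 168242/25 ≈ 6729.68; standard quotas: Galen 3.288, Farrow 5.431, Brisco 7.310, Arden 2.549, Eskel 2.667, Dorne 3.756.
Rounding to the nearest integer gives Galen 3, Farrow 5, Brisco 7, Arden 3, Eskel 3, Dorne 4 — total 25, matching the house size, so no adjustment is needed.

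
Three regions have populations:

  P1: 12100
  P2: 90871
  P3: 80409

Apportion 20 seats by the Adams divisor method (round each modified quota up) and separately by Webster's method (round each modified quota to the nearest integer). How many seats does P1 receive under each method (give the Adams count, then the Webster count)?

2 and 1

Adams: P1 2, P2 10, P3 8.
Webster: P1 1, P2 10, P3 9.
P1 gets 2 under Adams and 1 under Webster.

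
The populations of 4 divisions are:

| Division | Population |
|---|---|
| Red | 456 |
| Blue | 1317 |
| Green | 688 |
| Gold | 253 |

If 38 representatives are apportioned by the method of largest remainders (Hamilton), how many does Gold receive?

4

Total 2714; standard divisor 2714/38 ≈ 71.421.
Standard quotas: Red 6.385, Blue 18.440, Green 9.633, Gold 3.542.
Lower quotas: Red 6, Blue 18, Green 9, Gold 3 (sum 36, leaving 2 seats).
Remainders in descending order: Green 0.633, Gold 0.542, Blue 0.440, Red 0.385.
The surplus seats go to Green, Gold.
Gold receives 4.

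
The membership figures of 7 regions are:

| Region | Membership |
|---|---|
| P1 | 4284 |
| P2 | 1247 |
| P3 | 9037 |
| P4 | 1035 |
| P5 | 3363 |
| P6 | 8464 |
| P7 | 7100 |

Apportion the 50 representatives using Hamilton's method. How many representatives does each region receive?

P1 6, P2 2, P3 13, P4 2, P5 5, P6 12, P7 10

Total 34530; standard divisor 34530/50 ≈ 690.6.
Standard quotas: P1 6.2033, P2 1.8057, P3 13.0857, P4 1.4987, P5 4.8697, P6 12.2560, P7 10.2809.
Lower quotas: P1 6, P2 1, P3 13, P4 1, P5 4, P6 12, P7 10 (sum 47, leaving 3 seats).
Remainders in descending order: P5 0.8697, P2 0.8057, P4 0.4987, P7 0.2809, P6 0.2560, P1 0.2033, P3 0.0857.
Largest remainders: P5, P2, P4 receive the extra seats.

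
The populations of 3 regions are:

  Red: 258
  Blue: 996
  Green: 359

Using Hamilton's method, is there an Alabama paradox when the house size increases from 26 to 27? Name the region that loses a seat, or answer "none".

At 26 seats: Red 4, Blue 16, Green 6.
At 27 seats: Red 4, Blue 17, Green 6.
No region's allocation decreased.

none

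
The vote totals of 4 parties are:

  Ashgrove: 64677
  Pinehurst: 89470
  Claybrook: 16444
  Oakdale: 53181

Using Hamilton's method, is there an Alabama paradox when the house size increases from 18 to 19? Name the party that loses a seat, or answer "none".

At 18 seats: Ashgrove 5, Pinehurst 7, Claybrook 2, Oakdale 4.
At 19 seats: Ashgrove 5, Pinehurst 8, Claybrook 1, Oakdale 5.
Claybrook drops from 2 to 1.

Claybrook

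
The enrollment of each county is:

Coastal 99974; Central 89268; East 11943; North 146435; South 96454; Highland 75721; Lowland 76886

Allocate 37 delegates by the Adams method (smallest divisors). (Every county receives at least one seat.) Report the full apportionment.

Coastal: 6, Central: 5, East: 1, North: 9, South: 6, Highland: 5, Lowland: 5

Standard divisor 596681/37 ≈ 16126.514; standard quotas: Coastal 6.199, Central 5.535, East 0.741, North 9.080, South 5.981, Highland 4.695, Lowland 4.768.
Rounding up gives 7, 6, 1, 10, 6, 5, 5 = 40 seats, so the divisor must be adjusted.
With modified divisor 18100: modified quotas Coastal 5.523, Central 4.932, East 0.660, North 8.090, South 5.329, Highland 4.183, Lowland 4.248.
Rounding up: Coastal 6, Central 5, East 1, North 9, South 6, Highland 5, Lowland 5 (total 37).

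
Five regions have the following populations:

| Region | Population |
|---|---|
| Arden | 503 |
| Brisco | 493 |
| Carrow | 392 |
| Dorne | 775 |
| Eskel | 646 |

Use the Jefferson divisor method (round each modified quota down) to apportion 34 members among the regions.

Standard divisor 2809/34 ≈ 82.618; standard quotas: Arden 6.088, Brisco 5.967, Carrow 4.745, Dorne 9.381, Eskel 7.819.
Rounding down gives 6, 5, 4, 9, 7 = 31 seats, so the divisor must be adjusted.
With modified divisor 78: modified quotas Arden 6.449, Brisco 6.321, Carrow 5.026, Dorne 9.936, Eskel 8.282.
Rounding down: Arden 6, Brisco 6, Carrow 5, Dorne 9, Eskel 8 (total 34).

Arden=6; Brisco=6; Carrow=5; Dorne=9; Eskel=8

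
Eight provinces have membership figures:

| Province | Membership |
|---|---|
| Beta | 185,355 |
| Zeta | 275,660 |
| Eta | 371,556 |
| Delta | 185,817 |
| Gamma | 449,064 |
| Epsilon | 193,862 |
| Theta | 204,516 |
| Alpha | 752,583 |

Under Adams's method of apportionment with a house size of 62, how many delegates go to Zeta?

6

Standard divisor 2618413/62 ≈ 42232.468; standard quotas: Beta 4.389, Zeta 6.527, Eta 8.798, Delta 4.400, Gamma 10.633, Epsilon 4.590, Theta 4.843, Alpha 17.820.
Rounding up gives 5, 7, 9, 5, 11, 5, 5, 18 = 65 seats, so the divisor must be adjusted.
With modified divisor 46100: modified quotas Beta 4.021, Zeta 5.980, Eta 8.060, Delta 4.031, Gamma 9.741, Epsilon 4.205, Theta 4.436, Alpha 16.325.
Rounding up: Beta 5, Zeta 6, Eta 9, Delta 5, Gamma 10, Epsilon 5, Theta 5, Alpha 17 (total 62).
Zeta receives 6.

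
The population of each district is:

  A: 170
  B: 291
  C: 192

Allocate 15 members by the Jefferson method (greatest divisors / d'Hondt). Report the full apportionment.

A: 4; B: 7; C: 4

Standard divisor 653/15 ≈ 43.533; standard quotas: A 3.905, B 6.685, C 4.410.
Rounding down gives 3, 6, 4 = 13 seats, so the divisor must be adjusted.
With modified divisor 40: modified quotas A 4.250, B 7.275, C 4.800.
Rounding down: A 4, B 7, C 4 (total 15).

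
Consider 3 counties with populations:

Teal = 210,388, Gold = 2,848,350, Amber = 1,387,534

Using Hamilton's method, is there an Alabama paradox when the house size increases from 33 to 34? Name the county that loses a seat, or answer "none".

At 33 seats: Teal 2, Gold 21, Amber 10.
At 34 seats: Teal 1, Gold 22, Amber 11.
Teal drops from 2 to 1.

Teal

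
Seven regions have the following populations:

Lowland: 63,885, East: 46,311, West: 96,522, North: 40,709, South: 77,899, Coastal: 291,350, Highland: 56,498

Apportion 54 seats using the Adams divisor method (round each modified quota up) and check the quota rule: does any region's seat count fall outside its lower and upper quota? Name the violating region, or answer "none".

Coastal

Standard quotas: Lowland 5.125, East 3.715, West 7.743, North 3.266, South 6.249, Coastal 23.371, Highland 4.532.
Adams allocation: Lowland 5, East 4, West 8, North 4, South 6, Coastal 22, Highland 5.
Coastal has quota 23.371 (lower 23, upper 24) but receives 22 — outside the quota interval.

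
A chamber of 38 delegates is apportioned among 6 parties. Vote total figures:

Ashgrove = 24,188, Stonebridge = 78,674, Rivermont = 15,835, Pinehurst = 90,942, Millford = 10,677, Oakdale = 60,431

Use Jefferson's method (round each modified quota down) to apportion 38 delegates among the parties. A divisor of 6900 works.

Ashgrove 3, Stonebridge 11, Rivermont 2, Pinehurst 13, Millford 1, Oakdale 8

With modified divisor 6900: modified quotas Ashgrove 3.506, Stonebridge 11.402, Rivermont 2.295, Pinehurst 13.180, Millford 1.547, Oakdale 8.758.
Rounding down: Ashgrove 3, Stonebridge 11, Rivermont 2, Pinehurst 13, Millford 1, Oakdale 8 (total 38).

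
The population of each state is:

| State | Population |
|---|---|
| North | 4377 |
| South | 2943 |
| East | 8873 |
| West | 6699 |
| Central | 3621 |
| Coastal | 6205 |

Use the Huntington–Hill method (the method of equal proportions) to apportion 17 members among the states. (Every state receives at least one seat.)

North=2; South=2; East=5; West=3; Central=2; Coastal=3

With divisor 1959: modified quotas North 2.234, South 1.502, East 4.529, West 3.420, Central 1.848, Coastal 3.167.
Geometric-mean thresholds: North √(2·3)=2.449, South √(1·2)=1.414, East √(4·5)=4.472, West √(3·4)=3.464, Central √(1·2)=1.414, Coastal √(3·4)=3.464.
Each quota rounded against its threshold gives North 2, South 2, East 5, West 3, Central 2, Coastal 3 (total 17).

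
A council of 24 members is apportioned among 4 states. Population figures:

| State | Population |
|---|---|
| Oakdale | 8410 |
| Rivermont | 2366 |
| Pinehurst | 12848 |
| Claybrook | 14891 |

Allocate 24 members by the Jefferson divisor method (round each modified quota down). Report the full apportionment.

Standard divisor 38515/24 ≈ 1604.792; standard quotas: Oakdale 5.241, Rivermont 1.474, Pinehurst 8.006, Claybrook 9.279.
Rounding down gives 5, 1, 8, 9 = 23 seats, so the divisor must be adjusted.
With modified divisor 1460: modified quotas Oakdale 5.760, Rivermont 1.621, Pinehurst 8.800, Claybrook 10.199.
Rounding down: Oakdale 5, Rivermont 1, Pinehurst 8, Claybrook 10 (total 24).

Oakdale 5, Rivermont 1, Pinehurst 8, Claybrook 10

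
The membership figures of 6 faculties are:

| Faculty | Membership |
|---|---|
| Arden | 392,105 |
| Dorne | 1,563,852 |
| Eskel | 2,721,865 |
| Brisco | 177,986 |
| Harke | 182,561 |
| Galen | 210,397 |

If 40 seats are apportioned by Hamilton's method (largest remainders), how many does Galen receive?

Total 5248766; standard divisor 5248766/40 ≈ 131219.15.
Standard quotas: Arden 2.9882, Dorne 11.9179, Eskel 20.7429, Brisco 1.3564, Harke 1.3913, Galen 1.6034.
Lower quotas: Arden 2, Dorne 11, Eskel 20, Brisco 1, Harke 1, Galen 1 (sum 36, leaving 4 seats).
Remainders in descending order: Arden 0.9882, Dorne 0.9179, Eskel 0.7429, Galen 0.6034, Harke 0.3913, Brisco 0.3564.
The surplus seats go to Arden, Dorne, Eskel, Galen.
Galen receives 2.

2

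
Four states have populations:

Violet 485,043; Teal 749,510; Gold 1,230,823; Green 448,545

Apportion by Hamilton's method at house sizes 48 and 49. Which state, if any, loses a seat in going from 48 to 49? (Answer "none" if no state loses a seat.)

Green

At 48 seats: Violet 8, Teal 12, Gold 20, Green 8.
At 49 seats: Violet 8, Teal 13, Gold 21, Green 7.
Green drops from 8 to 7.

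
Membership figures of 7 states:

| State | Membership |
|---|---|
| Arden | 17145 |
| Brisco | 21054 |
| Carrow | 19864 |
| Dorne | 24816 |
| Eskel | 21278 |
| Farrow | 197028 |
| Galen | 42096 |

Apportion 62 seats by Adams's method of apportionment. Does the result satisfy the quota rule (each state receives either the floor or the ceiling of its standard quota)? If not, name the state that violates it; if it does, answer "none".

Standard quotas: Arden 3.097, Brisco 3.803, Carrow 3.588, Dorne 4.482, Eskel 3.843, Farrow 35.585, Galen 7.603.
Adams allocation: Arden 3, Brisco 4, Carrow 4, Dorne 5, Eskel 4, Farrow 34, Galen 8.
Farrow has quota 35.585 (lower 35, upper 36) but receives 34 — outside the quota interval.

Farrow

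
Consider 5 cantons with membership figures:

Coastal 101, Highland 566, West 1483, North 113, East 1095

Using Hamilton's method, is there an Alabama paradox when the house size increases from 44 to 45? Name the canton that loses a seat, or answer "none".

At 44 seats: Coastal 1, Highland 7, West 20, North 2, East 14.
At 45 seats: Coastal 1, Highland 8, West 20, North 1, East 15.
North drops from 2 to 1.

North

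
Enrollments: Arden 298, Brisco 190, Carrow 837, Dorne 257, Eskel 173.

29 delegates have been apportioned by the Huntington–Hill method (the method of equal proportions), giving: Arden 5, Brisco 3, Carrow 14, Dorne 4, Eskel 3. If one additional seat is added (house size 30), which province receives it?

Priority for the next seat is population ÷ (√(s·(s+1))).
Priorities: Arden 54.407, Brisco 54.848, Carrow 57.758, Dorne 57.467, Eskel 49.941.
Highest priority: Carrow.

Carrow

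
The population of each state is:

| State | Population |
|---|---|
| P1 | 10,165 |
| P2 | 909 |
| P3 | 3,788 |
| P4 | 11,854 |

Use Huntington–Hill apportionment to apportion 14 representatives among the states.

P1 5; P2 1; P3 2; P4 6

With divisor 2010: modified quotas P1 5.057, P2 0.452, P3 1.885, P4 5.898.
Geometric-mean thresholds: P1 √(5·6)=5.477, P2 (min 1), P3 √(1·2)=1.414, P4 √(5·6)=5.477.
Each quota rounded against its threshold gives P1 5, P2 1, P3 2, P4 6 (total 14).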